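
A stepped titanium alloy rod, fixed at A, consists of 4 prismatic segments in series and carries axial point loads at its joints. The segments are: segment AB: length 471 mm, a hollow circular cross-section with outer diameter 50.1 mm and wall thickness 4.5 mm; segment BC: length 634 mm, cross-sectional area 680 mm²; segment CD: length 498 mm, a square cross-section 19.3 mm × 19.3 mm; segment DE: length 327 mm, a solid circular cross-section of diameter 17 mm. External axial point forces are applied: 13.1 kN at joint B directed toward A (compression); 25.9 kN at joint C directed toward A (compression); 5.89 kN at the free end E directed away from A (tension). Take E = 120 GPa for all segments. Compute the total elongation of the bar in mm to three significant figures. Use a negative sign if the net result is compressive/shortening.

Internal axial forces (sectioning from the free end, tension +): N_DE = 5.89 kN, N_CD = 5.89 kN, N_BC = -20.01 kN, N_AB = -33.11 kN.
A_AB = 644.7 mm².
A_CD = 372.5 mm².
A_DE = 227 mm².
δ_AB = -33110·471/(644.7·120000) = -0.2016 mm
δ_BC = -20010·634/(680·120000) = -0.1555 mm
δ_CD = 5890·498/(372.5·120000) = 0.06562 mm
δ_DE = 5890·327/(227·120000) = 0.07071 mm
δ = Σδ_i = -0.2207 mm.

-0.221 mm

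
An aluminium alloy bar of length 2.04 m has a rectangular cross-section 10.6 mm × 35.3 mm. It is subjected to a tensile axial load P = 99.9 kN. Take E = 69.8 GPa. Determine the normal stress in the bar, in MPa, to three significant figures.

267 MPa

A = 374.2 mm².
σ = N/A = 99900/374.2 = 267 MPa.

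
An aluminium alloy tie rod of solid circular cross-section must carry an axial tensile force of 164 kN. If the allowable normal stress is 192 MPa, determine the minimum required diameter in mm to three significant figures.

33.0 mm

Required area A ≥ P/σ_allow = 164000/192 = 854.2 mm².
For a solid circular section, d ≥ √(4A/π) = 32.98 mm.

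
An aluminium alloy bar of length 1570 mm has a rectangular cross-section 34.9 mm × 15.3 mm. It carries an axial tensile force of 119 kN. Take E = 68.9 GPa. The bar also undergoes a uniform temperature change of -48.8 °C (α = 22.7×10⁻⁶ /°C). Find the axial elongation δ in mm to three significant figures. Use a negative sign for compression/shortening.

A = 534 mm².
δ_mech = NL/(AE) = 119000·1570/(534·68900) = 5.078 mm.
δ_thermal = αLΔT = 22.7e-6·1570·-48.8 = -1.739 mm.
δ = δ_mech + δ_thermal = 3.339 mm.

3.34 mm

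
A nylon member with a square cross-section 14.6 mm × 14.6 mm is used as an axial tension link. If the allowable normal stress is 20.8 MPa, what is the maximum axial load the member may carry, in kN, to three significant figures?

4.43 kN

A = 213.2 mm².
P_max = σ_allow · A = 20.8 · 213.2 = 4434 N = 4.434 kN.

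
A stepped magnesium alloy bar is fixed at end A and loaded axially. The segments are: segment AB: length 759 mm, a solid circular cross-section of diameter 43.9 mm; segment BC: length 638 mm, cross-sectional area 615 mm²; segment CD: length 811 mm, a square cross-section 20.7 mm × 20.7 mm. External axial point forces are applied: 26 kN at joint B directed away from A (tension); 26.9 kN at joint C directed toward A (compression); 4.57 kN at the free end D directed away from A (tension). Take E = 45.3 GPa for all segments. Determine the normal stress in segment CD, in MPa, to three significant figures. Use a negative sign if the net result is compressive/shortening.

10.7 MPa

Internal axial forces (sectioning from the free end, tension +): N_CD = 4.57 kN, N_BC = -22.33 kN, N_AB = 3.67 kN.
A_CD = 428.5 mm².
σ_CD = N_CD/A_CD = 4570/428.5 = 10.67 MPa.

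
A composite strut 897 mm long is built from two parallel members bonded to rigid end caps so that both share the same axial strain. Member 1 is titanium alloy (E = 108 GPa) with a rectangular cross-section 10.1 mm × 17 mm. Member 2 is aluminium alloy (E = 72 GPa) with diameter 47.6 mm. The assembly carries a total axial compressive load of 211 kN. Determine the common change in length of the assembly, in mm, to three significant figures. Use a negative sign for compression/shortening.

-1.29 mm

A_1 = 171.7 mm².
A_2 = 1780 mm².
Equal strain + equilibrium ⇒ each member carries load in proportion to AE: A₁E₁ = 18540000 N, A₂E₂ = 128100000 N, ΣAE = 146700000 N.
δ = PL/ΣAE = -211000·897/146700000 = -1.29 mm.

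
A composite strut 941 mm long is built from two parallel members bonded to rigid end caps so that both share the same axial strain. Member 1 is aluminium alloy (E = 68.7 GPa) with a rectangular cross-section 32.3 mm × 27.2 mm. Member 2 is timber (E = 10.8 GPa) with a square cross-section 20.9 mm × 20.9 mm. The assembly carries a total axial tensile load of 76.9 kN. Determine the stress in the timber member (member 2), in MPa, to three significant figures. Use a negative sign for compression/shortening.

A_1 = 878.6 mm².
A_2 = 436.8 mm².
Equal strain + equilibrium ⇒ each member carries load in proportion to AE: A₁E₁ = 60360000 N, A₂E₂ = 4718000 N, ΣAE = 65070000 N.
σ₂ = P·E₂/ΣAE = 76900·10800/65070000 = 12.76 MPa.

12.8 MPa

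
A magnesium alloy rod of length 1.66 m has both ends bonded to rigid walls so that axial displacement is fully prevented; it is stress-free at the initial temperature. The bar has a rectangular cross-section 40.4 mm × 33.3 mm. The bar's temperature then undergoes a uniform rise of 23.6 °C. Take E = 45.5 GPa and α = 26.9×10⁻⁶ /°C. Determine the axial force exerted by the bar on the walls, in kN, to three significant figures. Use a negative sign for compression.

Free thermal expansion αLΔT = 26.9e-6 · 1660 · 23.6 = 1.054 mm.
The walls impose strain ε = −(1.054)/1660 = -6.3484e-04; σ = Eε = 45500 · -6.3484e-04 = -28.89 MPa.
Wall reaction R = σ·A = -28.89·1345 = -38860 N = -38.86 kN.

-38.9 kN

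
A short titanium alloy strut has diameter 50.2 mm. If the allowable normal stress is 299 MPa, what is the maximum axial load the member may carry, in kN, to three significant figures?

592 kN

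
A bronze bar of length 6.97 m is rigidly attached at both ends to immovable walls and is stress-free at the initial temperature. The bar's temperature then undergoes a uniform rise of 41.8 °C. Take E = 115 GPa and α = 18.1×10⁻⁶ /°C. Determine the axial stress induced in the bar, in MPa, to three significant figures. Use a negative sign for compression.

Free thermal expansion αLΔT = 18.1e-6 · 6970 · 41.8 = 5.273 mm.
The walls impose strain ε = −(5.273)/6970 = -7.5658e-04; σ = Eε = 115000 · -7.5658e-04 = -87.01 MPa.

-87.0 MPa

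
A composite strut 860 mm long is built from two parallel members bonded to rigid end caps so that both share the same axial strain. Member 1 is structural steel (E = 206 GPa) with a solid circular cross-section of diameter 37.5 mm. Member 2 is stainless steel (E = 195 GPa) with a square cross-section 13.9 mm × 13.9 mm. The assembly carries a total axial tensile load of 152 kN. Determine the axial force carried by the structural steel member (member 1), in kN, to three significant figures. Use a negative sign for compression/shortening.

130 kN

A_1 = 1104 mm².
A_2 = 193.2 mm².
Equal strain + equilibrium ⇒ each member carries load in proportion to AE: A₁E₁ = 227500000 N, A₂E₂ = 37680000 N, ΣAE = 265200000 N.
F₁ = P·A₁E₁/ΣAE = 152000·227500000/265200000 = 130400 N.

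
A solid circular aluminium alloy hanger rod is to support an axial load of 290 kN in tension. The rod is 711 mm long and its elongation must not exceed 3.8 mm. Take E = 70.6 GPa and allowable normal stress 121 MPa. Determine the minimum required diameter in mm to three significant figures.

Required area A ≥ P/σ_allow = 290000/121 = 2397 mm².
For a solid circular section, d ≥ √(4A/π) = 55.24 mm.
Elongation limit: A ≥ PL/(Eδ_allow) = 290000·711/(70600·3.8) = 768.6 mm² ⇒ d ≥ 31.28 mm.
The stress limit governs.

55.2 mm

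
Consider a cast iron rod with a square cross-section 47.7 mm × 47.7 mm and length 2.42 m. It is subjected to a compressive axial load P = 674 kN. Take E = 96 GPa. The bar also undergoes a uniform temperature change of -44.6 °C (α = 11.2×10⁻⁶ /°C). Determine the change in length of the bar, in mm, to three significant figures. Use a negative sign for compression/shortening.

A = 2275 mm².
δ_mech = NL/(AE) = -674000·2420/(2275·96000) = -7.467 mm.
δ_thermal = αLΔT = 11.2e-6·2420·-44.6 = -1.209 mm.
δ = δ_mech + δ_thermal = -8.676 mm.

-8.68 mm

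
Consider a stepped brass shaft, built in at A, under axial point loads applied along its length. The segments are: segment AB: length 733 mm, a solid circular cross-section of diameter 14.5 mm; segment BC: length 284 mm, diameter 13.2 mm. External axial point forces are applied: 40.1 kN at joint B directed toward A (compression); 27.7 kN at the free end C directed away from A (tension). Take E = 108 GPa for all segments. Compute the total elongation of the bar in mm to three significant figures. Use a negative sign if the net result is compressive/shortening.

0.0226 mm

Internal axial forces (sectioning from the free end, tension +): N_BC = 27.7 kN, N_AB = -12.4 kN.
A_AB = 165.1 mm².
A_BC = 136.8 mm².
δ_AB = -12400·733/(165.1·108000) = -0.5097 mm
δ_BC = 27700·284/(136.8·108000) = 0.5323 mm
δ = Σδ_i = 0.02262 mm.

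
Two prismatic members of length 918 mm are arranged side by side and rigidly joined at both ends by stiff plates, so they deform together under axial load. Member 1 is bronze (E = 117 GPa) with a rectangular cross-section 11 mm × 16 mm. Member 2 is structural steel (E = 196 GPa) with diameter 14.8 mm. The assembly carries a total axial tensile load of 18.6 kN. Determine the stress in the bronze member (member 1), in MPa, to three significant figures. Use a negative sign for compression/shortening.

A_1 = 176 mm².
A_2 = 172 mm².
Equal strain + equilibrium ⇒ each member carries load in proportion to AE: A₁E₁ = 20590000 N, A₂E₂ = 33720000 N, ΣAE = 54310000 N.
σ₁ = P·E₁/ΣAE = 18600·117000/54310000 = 40.07 MPa.

40.1 MPa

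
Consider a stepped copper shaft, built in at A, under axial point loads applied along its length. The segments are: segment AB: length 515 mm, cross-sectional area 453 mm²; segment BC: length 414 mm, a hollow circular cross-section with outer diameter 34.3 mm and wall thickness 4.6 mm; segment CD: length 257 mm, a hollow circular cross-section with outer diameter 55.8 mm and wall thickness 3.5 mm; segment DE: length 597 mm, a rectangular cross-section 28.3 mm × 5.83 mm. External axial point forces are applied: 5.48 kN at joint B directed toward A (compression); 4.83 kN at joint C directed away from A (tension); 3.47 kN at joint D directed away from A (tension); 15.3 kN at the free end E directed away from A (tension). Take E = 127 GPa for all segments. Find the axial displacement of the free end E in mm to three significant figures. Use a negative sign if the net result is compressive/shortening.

Internal axial forces (sectioning from the free end, tension +): N_DE = 15.3 kN, N_CD = 18.77 kN, N_BC = 23.6 kN, N_AB = 18.12 kN.
A_BC = 429.2 mm².
A_CD = 575.1 mm².
A_DE = 165 mm².
δ_AB = 18120·515/(453·127000) = 0.1622 mm
δ_BC = 23600·414/(429.2·127000) = 0.1792 mm
δ_CD = 18770·257/(575.1·127000) = 0.06605 mm
δ_DE = 15300·597/(165·127000) = 0.4359 mm
δ = Σδ_i = 0.8434 mm.

0.843 mm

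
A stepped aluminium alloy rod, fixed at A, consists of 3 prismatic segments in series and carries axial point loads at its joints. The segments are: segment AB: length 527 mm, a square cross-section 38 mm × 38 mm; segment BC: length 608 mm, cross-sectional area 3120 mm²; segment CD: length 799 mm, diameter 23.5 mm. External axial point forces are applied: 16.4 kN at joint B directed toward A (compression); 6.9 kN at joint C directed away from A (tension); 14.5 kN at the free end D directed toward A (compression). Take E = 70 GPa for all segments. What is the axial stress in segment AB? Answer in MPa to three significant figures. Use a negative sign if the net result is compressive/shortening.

Internal axial forces (sectioning from the free end, tension +): N_CD = -14.5 kN, N_BC = -7.6 kN, N_AB = -24 kN.
A_AB = 1444 mm².
σ_AB = N_AB/A_AB = -24000/1444 = -16.62 MPa.

-16.6 MPa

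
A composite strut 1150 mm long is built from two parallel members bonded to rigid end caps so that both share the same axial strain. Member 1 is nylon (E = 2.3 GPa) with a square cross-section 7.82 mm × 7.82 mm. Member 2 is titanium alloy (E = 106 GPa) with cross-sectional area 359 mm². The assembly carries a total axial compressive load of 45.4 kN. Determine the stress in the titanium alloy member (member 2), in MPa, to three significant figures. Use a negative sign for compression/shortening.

-126 MPa

A_1 = 61.15 mm².
Equal strain + equilibrium ⇒ each member carries load in proportion to AE: A₁E₁ = 140700 N, A₂E₂ = 38050000 N, ΣAE = 38190000 N.
σ₂ = P·E₂/ΣAE = -45400·106000/38190000 = -126 MPa.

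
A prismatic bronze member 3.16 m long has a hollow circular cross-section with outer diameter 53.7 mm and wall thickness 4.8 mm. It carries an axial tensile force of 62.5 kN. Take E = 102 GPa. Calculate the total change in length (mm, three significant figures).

2.63 mm

A = 737.4 mm².
δ_mech = NL/(AE) = 62500·3160/(737.4·102000) = 2.626 mm.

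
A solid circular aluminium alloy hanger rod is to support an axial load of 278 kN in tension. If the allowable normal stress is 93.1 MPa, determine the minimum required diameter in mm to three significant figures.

Required area A ≥ P/σ_allow = 278000/93.1 = 2986 mm².
For a solid circular section, d ≥ √(4A/π) = 61.66 mm.

61.7 mm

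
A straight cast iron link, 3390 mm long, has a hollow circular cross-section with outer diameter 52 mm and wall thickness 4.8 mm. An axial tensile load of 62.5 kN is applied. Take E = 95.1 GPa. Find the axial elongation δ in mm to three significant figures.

A = 711.8 mm².
δ_mech = NL/(AE) = 62500·3390/(711.8·95100) = 3.13 mm.

3.13 mm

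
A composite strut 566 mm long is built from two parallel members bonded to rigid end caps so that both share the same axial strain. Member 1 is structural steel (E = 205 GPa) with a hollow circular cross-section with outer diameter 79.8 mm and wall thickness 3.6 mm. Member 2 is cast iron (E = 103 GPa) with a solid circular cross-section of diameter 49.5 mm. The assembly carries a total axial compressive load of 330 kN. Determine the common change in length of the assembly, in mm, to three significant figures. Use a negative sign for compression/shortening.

-0.498 mm

A_1 = 861.8 mm².
A_2 = 1924 mm².
Equal strain + equilibrium ⇒ each member carries load in proportion to AE: A₁E₁ = 176700000 N, A₂E₂ = 198200000 N, ΣAE = 374900000 N.
δ = PL/ΣAE = -330000·566/374900000 = -0.4982 mm.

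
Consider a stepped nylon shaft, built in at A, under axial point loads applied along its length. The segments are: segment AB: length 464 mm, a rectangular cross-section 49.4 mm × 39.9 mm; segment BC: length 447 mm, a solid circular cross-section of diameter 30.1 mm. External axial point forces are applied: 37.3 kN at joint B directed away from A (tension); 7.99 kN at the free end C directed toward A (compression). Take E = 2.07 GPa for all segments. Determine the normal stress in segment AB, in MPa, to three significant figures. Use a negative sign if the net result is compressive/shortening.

Internal axial forces (sectioning from the free end, tension +): N_BC = -7.99 kN, N_AB = 29.31 kN.
A_AB = 1971 mm².
σ_AB = N_AB/A_AB = 29310/1971 = 14.87 MPa.

14.9 MPa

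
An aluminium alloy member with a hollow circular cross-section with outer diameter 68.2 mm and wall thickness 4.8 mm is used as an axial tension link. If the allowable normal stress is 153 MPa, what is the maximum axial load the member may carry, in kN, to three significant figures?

146 kN

A = 956 mm².
P_max = σ_allow · A = 153 · 956 = 146300 N = 146.3 kN.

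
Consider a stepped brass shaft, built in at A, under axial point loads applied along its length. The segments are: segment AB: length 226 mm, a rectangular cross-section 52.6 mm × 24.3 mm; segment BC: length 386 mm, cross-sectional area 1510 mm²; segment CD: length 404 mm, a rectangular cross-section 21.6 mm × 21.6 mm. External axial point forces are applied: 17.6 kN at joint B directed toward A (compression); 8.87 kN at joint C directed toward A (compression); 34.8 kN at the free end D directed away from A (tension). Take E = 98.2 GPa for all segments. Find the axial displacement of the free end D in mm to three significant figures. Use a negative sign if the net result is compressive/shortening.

0.389 mm

Internal axial forces (sectioning from the free end, tension +): N_CD = 34.8 kN, N_BC = 25.93 kN, N_AB = 8.33 kN.
A_AB = 1278 mm².
A_CD = 466.6 mm².
δ_AB = 8330·226/(1278·98200) = 0.015 mm
δ_BC = 25930·386/(1510·98200) = 0.0675 mm
δ_CD = 34800·404/(466.6·98200) = 0.3069 mm
δ = Σδ_i = 0.3894 mm.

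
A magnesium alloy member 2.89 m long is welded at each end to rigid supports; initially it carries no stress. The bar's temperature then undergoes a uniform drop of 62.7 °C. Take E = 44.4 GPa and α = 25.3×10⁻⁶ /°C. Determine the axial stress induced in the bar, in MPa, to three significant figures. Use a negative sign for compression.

Free thermal expansion αLΔT = 25.3e-6 · 2890 · -62.7 = -4.584 mm.
The walls impose strain ε = −(-4.584)/2890 = 1.5863e-03; σ = Eε = 44400 · 1.5863e-03 = 70.43 MPa.

70.4 MPa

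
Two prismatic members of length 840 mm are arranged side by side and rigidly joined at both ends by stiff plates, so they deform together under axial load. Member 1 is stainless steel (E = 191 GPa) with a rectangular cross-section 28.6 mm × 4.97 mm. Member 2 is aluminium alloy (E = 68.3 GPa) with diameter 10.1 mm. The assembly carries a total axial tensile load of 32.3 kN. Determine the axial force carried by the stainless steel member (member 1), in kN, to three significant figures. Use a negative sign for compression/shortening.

A_1 = 142.1 mm².
A_2 = 80.12 mm².
Equal strain + equilibrium ⇒ each member carries load in proportion to AE: A₁E₁ = 27150000 N, A₂E₂ = 5472000 N, ΣAE = 32620000 N.
F₁ = P·A₁E₁/ΣAE = 32300·27150000/32620000 = 26880 N.

26.9 kN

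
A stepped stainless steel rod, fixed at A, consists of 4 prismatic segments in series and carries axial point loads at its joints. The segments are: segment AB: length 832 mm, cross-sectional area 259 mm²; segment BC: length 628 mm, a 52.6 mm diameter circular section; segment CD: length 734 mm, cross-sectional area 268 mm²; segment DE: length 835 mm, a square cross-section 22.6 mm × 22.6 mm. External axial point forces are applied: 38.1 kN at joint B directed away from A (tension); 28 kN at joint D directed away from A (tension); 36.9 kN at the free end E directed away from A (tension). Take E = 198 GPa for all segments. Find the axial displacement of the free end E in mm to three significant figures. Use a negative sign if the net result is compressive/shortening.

Internal axial forces (sectioning from the free end, tension +): N_DE = 36.9 kN, N_CD = 64.9 kN, N_BC = 64.9 kN, N_AB = 103 kN.
A_BC = 2173 mm².
A_DE = 510.8 mm².
δ_AB = 103000·832/(259·198000) = 1.671 mm
δ_BC = 64900·628/(2173·198000) = 0.09473 mm
δ_CD = 64900·734/(268·198000) = 0.8977 mm
δ_DE = 36900·835/(510.8·198000) = 0.3047 mm
δ = Σδ_i = 2.968 mm.

2.97 mm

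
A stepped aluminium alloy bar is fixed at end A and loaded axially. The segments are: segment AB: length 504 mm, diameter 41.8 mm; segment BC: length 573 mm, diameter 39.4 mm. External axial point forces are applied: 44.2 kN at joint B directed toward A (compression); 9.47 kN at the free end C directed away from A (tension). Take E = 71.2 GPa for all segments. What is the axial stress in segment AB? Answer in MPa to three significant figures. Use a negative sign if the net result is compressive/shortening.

-25.3 MPa

Internal axial forces (sectioning from the free end, tension +): N_BC = 9.47 kN, N_AB = -34.73 kN.
A_AB = 1372 mm².
σ_AB = N_AB/A_AB = -34730/1372 = -25.31 MPa.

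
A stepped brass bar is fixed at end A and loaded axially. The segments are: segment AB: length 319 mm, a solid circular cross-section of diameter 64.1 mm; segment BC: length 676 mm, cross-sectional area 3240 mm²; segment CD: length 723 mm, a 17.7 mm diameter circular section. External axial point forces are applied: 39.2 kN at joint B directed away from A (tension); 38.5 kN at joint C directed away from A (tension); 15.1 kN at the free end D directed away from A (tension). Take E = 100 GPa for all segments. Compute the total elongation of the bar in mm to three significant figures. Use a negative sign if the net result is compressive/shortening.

Internal axial forces (sectioning from the free end, tension +): N_CD = 15.1 kN, N_BC = 53.6 kN, N_AB = 92.8 kN.
A_AB = 3227 mm².
A_CD = 246.1 mm².
δ_AB = 92800·319/(3227·100000) = 0.09173 mm
δ_BC = 53600·676/(3240·100000) = 0.1118 mm
δ_CD = 15100·723/(246.1·100000) = 0.4437 mm
δ = Σδ_i = 0.6473 mm.

0.647 mm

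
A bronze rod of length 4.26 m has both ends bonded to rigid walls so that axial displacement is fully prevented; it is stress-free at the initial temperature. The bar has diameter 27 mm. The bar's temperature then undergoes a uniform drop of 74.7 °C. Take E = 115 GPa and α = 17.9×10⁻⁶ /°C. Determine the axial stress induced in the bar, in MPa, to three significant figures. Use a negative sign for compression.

Free thermal expansion αLΔT = 17.9e-6 · 4260 · -74.7 = -5.696 mm.
The walls impose strain ε = −(-5.696)/4260 = 1.3371e-03; σ = Eε = 115000 · 1.3371e-03 = 153.8 MPa.

154 MPa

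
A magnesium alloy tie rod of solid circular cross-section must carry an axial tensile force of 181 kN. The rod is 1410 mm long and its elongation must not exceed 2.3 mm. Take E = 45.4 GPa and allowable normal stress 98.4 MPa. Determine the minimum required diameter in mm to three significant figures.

Required area A ≥ P/σ_allow = 181000/98.4 = 1839 mm².
For a solid circular section, d ≥ √(4A/π) = 48.39 mm.
Elongation limit: A ≥ PL/(Eδ_allow) = 181000·1410/(45400·2.3) = 2444 mm² ⇒ d ≥ 55.78 mm.
The elongation limit governs.

55.8 mm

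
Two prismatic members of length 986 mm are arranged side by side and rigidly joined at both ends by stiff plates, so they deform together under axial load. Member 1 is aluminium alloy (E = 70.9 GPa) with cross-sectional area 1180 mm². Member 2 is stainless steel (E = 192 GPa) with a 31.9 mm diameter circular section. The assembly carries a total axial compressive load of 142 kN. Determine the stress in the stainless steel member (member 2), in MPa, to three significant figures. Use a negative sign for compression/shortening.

A_2 = 799.2 mm².
Equal strain + equilibrium ⇒ each member carries load in proportion to AE: A₁E₁ = 83660000 N, A₂E₂ = 153500000 N, ΣAE = 237100000 N.
σ₂ = P·E₂/ΣAE = -142000·192000/237100000 = -115 MPa.

-115 MPa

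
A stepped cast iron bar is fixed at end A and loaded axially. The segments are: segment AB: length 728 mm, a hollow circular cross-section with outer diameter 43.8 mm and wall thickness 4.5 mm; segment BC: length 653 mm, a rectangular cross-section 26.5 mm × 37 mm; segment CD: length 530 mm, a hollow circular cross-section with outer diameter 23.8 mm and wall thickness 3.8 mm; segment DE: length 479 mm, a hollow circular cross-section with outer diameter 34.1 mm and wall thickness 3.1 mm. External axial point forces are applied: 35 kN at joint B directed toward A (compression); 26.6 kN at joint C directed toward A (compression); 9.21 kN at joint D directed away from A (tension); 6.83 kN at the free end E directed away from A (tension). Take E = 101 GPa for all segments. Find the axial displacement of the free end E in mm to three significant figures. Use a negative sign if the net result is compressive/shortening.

-0.201 mm

Internal axial forces (sectioning from the free end, tension +): N_DE = 6.83 kN, N_CD = 16.04 kN, N_BC = -10.56 kN, N_AB = -45.56 kN.
A_AB = 555.6 mm².
A_BC = 980.5 mm².
A_CD = 238.8 mm².
A_DE = 301.9 mm².
δ_AB = -45560·728/(555.6·101000) = -0.5911 mm
δ_BC = -10560·653/(980.5·101000) = -0.06963 mm
δ_CD = 16040·530/(238.8·101000) = 0.3525 mm
δ_DE = 6830·479/(301.9·101000) = 0.1073 mm
δ = Σδ_i = -0.2009 mm.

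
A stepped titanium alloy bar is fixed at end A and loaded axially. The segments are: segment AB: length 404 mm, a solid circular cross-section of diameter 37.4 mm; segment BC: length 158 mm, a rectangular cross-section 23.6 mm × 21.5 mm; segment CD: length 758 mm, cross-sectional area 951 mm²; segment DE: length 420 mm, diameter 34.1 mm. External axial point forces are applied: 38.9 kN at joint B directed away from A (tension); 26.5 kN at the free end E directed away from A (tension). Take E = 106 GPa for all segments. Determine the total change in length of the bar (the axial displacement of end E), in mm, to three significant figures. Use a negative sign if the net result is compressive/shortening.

0.619 mm

Internal axial forces (sectioning from the free end, tension +): N_DE = 26.5 kN, N_CD = 26.5 kN, N_BC = 26.5 kN, N_AB = 65.4 kN.
A_AB = 1099 mm².
A_BC = 507.4 mm².
A_DE = 913.3 mm².
δ_AB = 65400·404/(1099·106000) = 0.2269 mm
δ_BC = 26500·158/(507.4·106000) = 0.07785 mm
δ_CD = 26500·758/(951·106000) = 0.1993 mm
δ_DE = 26500·420/(913.3·106000) = 0.115 mm
δ = Σδ_i = 0.619 mm.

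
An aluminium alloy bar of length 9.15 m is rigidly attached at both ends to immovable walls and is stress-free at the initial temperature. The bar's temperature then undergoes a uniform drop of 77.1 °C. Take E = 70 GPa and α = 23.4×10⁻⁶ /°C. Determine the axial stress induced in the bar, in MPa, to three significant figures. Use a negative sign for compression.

126 MPa

Free thermal expansion αLΔT = 23.4e-6 · 9150 · -77.1 = -16.51 mm.
The walls impose strain ε = −(-16.51)/9150 = 1.8041e-03; σ = Eε = 70000 · 1.8041e-03 = 126.3 MPa.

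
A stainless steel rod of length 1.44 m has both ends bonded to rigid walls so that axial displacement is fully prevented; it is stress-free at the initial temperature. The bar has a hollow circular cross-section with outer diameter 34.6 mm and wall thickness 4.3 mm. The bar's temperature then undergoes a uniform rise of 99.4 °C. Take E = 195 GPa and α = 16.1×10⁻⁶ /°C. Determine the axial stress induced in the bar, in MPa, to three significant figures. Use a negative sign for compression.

Free thermal expansion αLΔT = 16.1e-6 · 1440 · 99.4 = 2.304 mm.
The walls impose strain ε = −(2.304)/1440 = -1.6003e-03; σ = Eε = 195000 · -1.6003e-03 = -312.1 MPa.

-312 MPa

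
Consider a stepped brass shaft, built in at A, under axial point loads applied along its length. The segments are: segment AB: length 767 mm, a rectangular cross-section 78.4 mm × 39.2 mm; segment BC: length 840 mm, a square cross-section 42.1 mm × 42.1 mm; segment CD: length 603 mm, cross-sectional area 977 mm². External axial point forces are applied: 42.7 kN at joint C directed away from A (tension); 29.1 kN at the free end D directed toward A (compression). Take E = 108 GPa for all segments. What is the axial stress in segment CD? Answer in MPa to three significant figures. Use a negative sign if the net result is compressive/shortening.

-29.8 MPa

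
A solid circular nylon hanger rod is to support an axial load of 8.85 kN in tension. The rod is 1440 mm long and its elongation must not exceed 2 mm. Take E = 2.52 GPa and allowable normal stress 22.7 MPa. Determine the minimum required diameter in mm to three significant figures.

56.7 mm

Required area A ≥ P/σ_allow = 8850/22.7 = 389.9 mm².
For a solid circular section, d ≥ √(4A/π) = 22.28 mm.
Elongation limit: A ≥ PL/(Eδ_allow) = 8850·1440/(2520·2) = 2529 mm² ⇒ d ≥ 56.74 mm.
The elongation limit governs.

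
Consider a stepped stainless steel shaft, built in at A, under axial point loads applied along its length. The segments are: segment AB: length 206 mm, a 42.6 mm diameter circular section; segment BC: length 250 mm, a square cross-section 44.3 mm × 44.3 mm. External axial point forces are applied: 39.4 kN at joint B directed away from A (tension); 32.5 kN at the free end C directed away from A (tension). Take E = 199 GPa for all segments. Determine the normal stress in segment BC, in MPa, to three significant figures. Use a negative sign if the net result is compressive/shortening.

16.6 MPa

Internal axial forces (sectioning from the free end, tension +): N_BC = 32.5 kN, N_AB = 71.9 kN.
A_BC = 1962 mm².
σ_BC = N_BC/A_BC = 32500/1962 = 16.56 MPa.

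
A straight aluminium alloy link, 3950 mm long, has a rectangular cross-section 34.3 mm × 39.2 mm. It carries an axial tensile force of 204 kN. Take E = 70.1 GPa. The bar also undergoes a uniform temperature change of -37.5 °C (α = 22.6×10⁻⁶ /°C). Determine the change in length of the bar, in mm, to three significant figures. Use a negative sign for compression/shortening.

A = 1345 mm².
δ_mech = NL/(AE) = 204000·3950/(1345·70100) = 8.549 mm.
δ_thermal = αLΔT = 22.6e-6·3950·-37.5 = -3.348 mm.
δ = δ_mech + δ_thermal = 5.202 mm.

5.20 mm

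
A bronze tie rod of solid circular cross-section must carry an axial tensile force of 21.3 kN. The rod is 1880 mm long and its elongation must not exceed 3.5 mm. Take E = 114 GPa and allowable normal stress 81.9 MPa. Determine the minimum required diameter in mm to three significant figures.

18.2 mm

Required area A ≥ P/σ_allow = 21300/81.9 = 260.1 mm².
For a solid circular section, d ≥ √(4A/π) = 18.2 mm.
Elongation limit: A ≥ PL/(Eδ_allow) = 21300·1880/(114000·3.5) = 100.4 mm² ⇒ d ≥ 11.3 mm.
The stress limit governs.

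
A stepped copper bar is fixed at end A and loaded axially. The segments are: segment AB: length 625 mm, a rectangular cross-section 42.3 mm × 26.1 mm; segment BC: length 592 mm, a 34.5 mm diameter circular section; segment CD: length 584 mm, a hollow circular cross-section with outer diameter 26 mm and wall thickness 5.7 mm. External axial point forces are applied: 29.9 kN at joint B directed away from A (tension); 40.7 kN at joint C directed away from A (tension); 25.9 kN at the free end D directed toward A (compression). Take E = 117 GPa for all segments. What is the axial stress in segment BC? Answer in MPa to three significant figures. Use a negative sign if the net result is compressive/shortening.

Internal axial forces (sectioning from the free end, tension +): N_CD = -25.9 kN, N_BC = 14.8 kN, N_AB = 44.7 kN.
A_BC = 934.8 mm².
σ_BC = N_BC/A_BC = 14800/934.8 = 15.83 MPa.

15.8 MPa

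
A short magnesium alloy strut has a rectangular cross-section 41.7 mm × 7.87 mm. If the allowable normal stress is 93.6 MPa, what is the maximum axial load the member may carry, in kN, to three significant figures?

30.7 kN

A = 328.2 mm².
P_max = σ_allow · A = 93.6 · 328.2 = 30720 N = 30.72 kN.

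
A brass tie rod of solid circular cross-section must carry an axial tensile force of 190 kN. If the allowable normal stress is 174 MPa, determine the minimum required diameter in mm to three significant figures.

Required area A ≥ P/σ_allow = 190000/174 = 1092 mm².
For a solid circular section, d ≥ √(4A/π) = 37.29 mm.

37.3 mm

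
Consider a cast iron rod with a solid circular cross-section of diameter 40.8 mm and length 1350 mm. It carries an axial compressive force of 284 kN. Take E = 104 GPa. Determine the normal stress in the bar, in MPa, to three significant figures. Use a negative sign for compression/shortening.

A = 1307 mm².
σ = N/A = -284000/1307 = -217.2 MPa.

-217 MPa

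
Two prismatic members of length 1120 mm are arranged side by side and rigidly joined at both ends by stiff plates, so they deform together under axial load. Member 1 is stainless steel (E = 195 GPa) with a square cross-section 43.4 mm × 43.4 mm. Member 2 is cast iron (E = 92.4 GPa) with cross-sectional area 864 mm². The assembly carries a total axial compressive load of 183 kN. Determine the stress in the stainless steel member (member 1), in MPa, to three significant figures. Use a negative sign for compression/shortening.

-79.8 MPa

A_1 = 1884 mm².
Equal strain + equilibrium ⇒ each member carries load in proportion to AE: A₁E₁ = 367300000 N, A₂E₂ = 79830000 N, ΣAE = 447100000 N.
σ₁ = P·E₁/ΣAE = -183000·195000/447100000 = -79.81 MPa.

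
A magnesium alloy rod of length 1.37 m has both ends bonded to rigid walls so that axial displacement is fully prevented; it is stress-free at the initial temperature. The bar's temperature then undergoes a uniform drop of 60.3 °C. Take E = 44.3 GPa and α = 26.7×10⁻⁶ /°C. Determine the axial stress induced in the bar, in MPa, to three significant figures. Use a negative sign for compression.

71.3 MPa

Free thermal expansion αLΔT = 26.7e-6 · 1370 · -60.3 = -2.206 mm.
The walls impose strain ε = −(-2.206)/1370 = 1.6100e-03; σ = Eε = 44300 · 1.6100e-03 = 71.32 MPa.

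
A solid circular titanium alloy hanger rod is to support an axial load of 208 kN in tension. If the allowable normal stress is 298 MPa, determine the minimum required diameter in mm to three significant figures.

Required area A ≥ P/σ_allow = 208000/298 = 698 mm².
For a solid circular section, d ≥ √(4A/π) = 29.81 mm.

29.8 mm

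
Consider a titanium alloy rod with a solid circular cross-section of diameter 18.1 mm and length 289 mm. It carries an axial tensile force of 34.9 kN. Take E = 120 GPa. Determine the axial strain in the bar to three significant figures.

0.00113

A = 257.3 mm².
σ = N/A = 135.6 MPa; ε = σ/E = 135.6/120000 = 1.130e-03.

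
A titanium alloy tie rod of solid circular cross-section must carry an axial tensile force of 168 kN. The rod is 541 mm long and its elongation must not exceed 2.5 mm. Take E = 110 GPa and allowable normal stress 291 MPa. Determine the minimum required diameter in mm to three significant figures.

Required area A ≥ P/σ_allow = 168000/291 = 577.3 mm².
For a solid circular section, d ≥ √(4A/π) = 27.11 mm.
Elongation limit: A ≥ PL/(Eδ_allow) = 168000·541/(110000·2.5) = 330.5 mm² ⇒ d ≥ 20.51 mm.
The stress limit governs.

27.1 mm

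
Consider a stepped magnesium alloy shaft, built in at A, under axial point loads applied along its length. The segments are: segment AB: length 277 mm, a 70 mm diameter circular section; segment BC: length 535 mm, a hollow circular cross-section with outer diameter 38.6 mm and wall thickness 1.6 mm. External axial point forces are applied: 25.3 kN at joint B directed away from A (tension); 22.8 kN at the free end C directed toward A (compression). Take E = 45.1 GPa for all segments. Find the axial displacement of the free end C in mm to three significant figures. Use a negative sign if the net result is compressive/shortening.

-1.45 mm

Internal axial forces (sectioning from the free end, tension +): N_BC = -22.8 kN, N_AB = 2.5 kN.
A_AB = 3848 mm².
A_BC = 186 mm².
δ_AB = 2500·277/(3848·45100) = 0.00399 mm
δ_BC = -22800·535/(186·45100) = -1.454 mm
δ = Σδ_i = -1.45 mm.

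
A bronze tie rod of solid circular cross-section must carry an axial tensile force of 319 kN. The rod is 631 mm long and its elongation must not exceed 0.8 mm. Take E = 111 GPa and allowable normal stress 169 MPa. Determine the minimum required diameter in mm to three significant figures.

53.7 mm

Required area A ≥ P/σ_allow = 319000/169 = 1888 mm².
For a solid circular section, d ≥ √(4A/π) = 49.02 mm.
Elongation limit: A ≥ PL/(Eδ_allow) = 319000·631/(111000·0.8) = 2267 mm² ⇒ d ≥ 53.72 mm.
The elongation limit governs.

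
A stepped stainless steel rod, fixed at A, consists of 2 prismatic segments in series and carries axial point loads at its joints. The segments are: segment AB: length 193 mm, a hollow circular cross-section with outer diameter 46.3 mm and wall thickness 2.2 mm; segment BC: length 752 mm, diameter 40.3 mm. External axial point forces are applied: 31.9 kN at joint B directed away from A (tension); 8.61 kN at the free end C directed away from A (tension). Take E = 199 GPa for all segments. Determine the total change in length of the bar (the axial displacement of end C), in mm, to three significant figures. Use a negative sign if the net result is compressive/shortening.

0.154 mm

Internal axial forces (sectioning from the free end, tension +): N_BC = 8.61 kN, N_AB = 40.51 kN.
A_AB = 304.8 mm².
A_BC = 1276 mm².
δ_AB = 40510·193/(304.8·199000) = 0.1289 mm
δ_BC = 8610·752/(1276·199000) = 0.02551 mm
δ = Σδ_i = 0.1544 mm.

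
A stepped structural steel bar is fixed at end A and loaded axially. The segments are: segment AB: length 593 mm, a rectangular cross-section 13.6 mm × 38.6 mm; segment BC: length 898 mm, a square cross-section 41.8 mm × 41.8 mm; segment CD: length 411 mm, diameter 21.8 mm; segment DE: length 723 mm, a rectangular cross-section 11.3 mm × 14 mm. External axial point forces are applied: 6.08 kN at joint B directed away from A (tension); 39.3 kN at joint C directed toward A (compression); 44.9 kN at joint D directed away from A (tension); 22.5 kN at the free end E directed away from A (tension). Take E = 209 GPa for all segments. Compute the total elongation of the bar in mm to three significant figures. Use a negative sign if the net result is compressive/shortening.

Internal axial forces (sectioning from the free end, tension +): N_DE = 22.5 kN, N_CD = 67.4 kN, N_BC = 28.1 kN, N_AB = 34.18 kN.
A_AB = 525 mm².
A_BC = 1747 mm².
A_CD = 373.3 mm².
A_DE = 158.2 mm².
δ_AB = 34180·593/(525·209000) = 0.1847 mm
δ_BC = 28100·898/(1747·209000) = 0.0691 mm
δ_CD = 67400·411/(373.3·209000) = 0.3551 mm
δ_DE = 22500·723/(158.2·209000) = 0.492 mm
δ = Σδ_i = 1.101 mm.

1.10 mm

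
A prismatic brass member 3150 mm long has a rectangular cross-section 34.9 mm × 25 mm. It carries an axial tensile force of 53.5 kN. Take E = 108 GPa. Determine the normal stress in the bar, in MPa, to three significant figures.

A = 872.5 mm².
σ = N/A = 53500/872.5 = 61.32 MPa.

61.3 MPa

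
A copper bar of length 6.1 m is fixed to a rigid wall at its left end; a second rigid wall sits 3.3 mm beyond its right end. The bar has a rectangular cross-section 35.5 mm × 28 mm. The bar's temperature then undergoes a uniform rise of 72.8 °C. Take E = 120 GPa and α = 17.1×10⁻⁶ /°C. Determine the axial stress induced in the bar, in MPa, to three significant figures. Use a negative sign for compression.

-84.5 MPa

Free thermal expansion αLΔT = 17.1e-6 · 6100 · 72.8 = 7.594 mm.
The walls engage after the gap closes; constrained expansion = 7.594 − 3.3 = 4.294 mm.
The walls impose strain ε = −(4.294)/6100 = -7.0390e-04; σ = Eε = 120000 · -7.0390e-04 = -84.47 MPa.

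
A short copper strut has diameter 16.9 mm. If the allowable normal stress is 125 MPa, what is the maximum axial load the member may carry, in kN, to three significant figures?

A = 224.3 mm².
P_max = σ_allow · A = 125 · 224.3 = 28040 N = 28.04 kN.

28.0 kN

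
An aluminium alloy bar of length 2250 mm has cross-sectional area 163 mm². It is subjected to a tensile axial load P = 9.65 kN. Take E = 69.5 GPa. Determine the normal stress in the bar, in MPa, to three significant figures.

σ = N/A = 9650/163 = 59.2 MPa.

59.2 MPa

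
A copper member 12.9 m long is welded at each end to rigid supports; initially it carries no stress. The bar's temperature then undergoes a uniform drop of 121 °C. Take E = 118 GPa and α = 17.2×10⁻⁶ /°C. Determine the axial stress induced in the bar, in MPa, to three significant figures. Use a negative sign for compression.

Free thermal expansion αLΔT = 17.2e-6 · 12900 · -121 = -26.85 mm.
The walls impose strain ε = −(-26.85)/12900 = 2.0812e-03; σ = Eε = 118000 · 2.0812e-03 = 245.6 MPa.

246 MPa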